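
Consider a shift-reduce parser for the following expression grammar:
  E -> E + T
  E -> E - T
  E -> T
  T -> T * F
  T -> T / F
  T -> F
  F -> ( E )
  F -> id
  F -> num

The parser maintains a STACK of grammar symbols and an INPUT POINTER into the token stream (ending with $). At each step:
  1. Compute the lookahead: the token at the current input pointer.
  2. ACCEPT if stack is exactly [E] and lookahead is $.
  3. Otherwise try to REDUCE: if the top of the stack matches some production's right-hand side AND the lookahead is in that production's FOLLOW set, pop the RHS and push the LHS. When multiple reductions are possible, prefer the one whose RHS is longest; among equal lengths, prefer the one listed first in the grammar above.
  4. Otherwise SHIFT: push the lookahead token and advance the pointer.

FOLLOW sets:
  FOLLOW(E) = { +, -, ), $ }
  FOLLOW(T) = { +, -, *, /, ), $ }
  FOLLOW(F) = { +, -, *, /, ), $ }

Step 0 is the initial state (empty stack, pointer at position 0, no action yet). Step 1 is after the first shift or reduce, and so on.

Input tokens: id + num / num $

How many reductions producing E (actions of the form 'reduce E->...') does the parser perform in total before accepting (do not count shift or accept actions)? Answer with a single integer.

Answer: 2

Derivation:
Step 1: shift id. Stack=[id] ptr=1 lookahead=+ remaining=[+ num / num $]
Step 2: reduce F->id. Stack=[F] ptr=1 lookahead=+ remaining=[+ num / num $]
Step 3: reduce T->F. Stack=[T] ptr=1 lookahead=+ remaining=[+ num / num $]
Step 4: reduce E->T. Stack=[E] ptr=1 lookahead=+ remaining=[+ num / num $]
Step 5: shift +. Stack=[E +] ptr=2 lookahead=num remaining=[num / num $]
Step 6: shift num. Stack=[E + num] ptr=3 lookahead=/ remaining=[/ num $]
Step 7: reduce F->num. Stack=[E + F] ptr=3 lookahead=/ remaining=[/ num $]
Step 8: reduce T->F. Stack=[E + T] ptr=3 lookahead=/ remaining=[/ num $]
Step 9: shift /. Stack=[E + T /] ptr=4 lookahead=num remaining=[num $]
Step 10: shift num. Stack=[E + T / num] ptr=5 lookahead=$ remaining=[$]
Step 11: reduce F->num. Stack=[E + T / F] ptr=5 lookahead=$ remaining=[$]
Step 12: reduce T->T / F. Stack=[E + T] ptr=5 lookahead=$ remaining=[$]
Step 13: reduce E->E + T. Stack=[E] ptr=5 lookahead=$ remaining=[$]
Step 14: accept. Stack=[E] ptr=5 lookahead=$ remaining=[$]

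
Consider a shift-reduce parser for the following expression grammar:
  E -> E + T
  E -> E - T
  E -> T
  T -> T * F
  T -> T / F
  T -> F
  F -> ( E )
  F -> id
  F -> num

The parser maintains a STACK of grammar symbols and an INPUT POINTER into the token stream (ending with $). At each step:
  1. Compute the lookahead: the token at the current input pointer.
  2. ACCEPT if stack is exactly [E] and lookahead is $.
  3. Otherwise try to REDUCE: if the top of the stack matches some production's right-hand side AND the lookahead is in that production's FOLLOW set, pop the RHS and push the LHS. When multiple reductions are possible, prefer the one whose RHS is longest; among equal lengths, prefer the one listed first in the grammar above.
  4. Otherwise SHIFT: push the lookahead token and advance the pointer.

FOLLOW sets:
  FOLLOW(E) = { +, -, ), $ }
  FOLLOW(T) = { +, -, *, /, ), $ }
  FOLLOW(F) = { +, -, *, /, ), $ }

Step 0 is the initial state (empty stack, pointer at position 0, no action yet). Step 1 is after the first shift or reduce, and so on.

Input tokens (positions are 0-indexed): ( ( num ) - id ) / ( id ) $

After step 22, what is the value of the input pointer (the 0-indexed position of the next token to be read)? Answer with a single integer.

Answer: 10

Derivation:
Step 1: shift (. Stack=[(] ptr=1 lookahead=( remaining=[( num ) - id ) / ( id ) $]
Step 2: shift (. Stack=[( (] ptr=2 lookahead=num remaining=[num ) - id ) / ( id ) $]
Step 3: shift num. Stack=[( ( num] ptr=3 lookahead=) remaining=[) - id ) / ( id ) $]
Step 4: reduce F->num. Stack=[( ( F] ptr=3 lookahead=) remaining=[) - id ) / ( id ) $]
Step 5: reduce T->F. Stack=[( ( T] ptr=3 lookahead=) remaining=[) - id ) / ( id ) $]
Step 6: reduce E->T. Stack=[( ( E] ptr=3 lookahead=) remaining=[) - id ) / ( id ) $]
Step 7: shift ). Stack=[( ( E )] ptr=4 lookahead=- remaining=[- id ) / ( id ) $]
Step 8: reduce F->( E ). Stack=[( F] ptr=4 lookahead=- remaining=[- id ) / ( id ) $]
Step 9: reduce T->F. Stack=[( T] ptr=4 lookahead=- remaining=[- id ) / ( id ) $]
Step 10: reduce E->T. Stack=[( E] ptr=4 lookahead=- remaining=[- id ) / ( id ) $]
Step 11: shift -. Stack=[( E -] ptr=5 lookahead=id remaining=[id ) / ( id ) $]
Step 12: shift id. Stack=[( E - id] ptr=6 lookahead=) remaining=[) / ( id ) $]
Step 13: reduce F->id. Stack=[( E - F] ptr=6 lookahead=) remaining=[) / ( id ) $]
Step 14: reduce T->F. Stack=[( E - T] ptr=6 lookahead=) remaining=[) / ( id ) $]
Step 15: reduce E->E - T. Stack=[( E] ptr=6 lookahead=) remaining=[) / ( id ) $]
Step 16: shift ). Stack=[( E )] ptr=7 lookahead=/ remaining=[/ ( id ) $]
Step 17: reduce F->( E ). Stack=[F] ptr=7 lookahead=/ remaining=[/ ( id ) $]
Step 18: reduce T->F. Stack=[T] ptr=7 lookahead=/ remaining=[/ ( id ) $]
Step 19: shift /. Stack=[T /] ptr=8 lookahead=( remaining=[( id ) $]
Step 20: shift (. Stack=[T / (] ptr=9 lookahead=id remaining=[id ) $]
Step 21: shift id. Stack=[T / ( id] ptr=10 lookahead=) remaining=[) $]
Step 22: reduce F->id. Stack=[T / ( F] ptr=10 lookahead=) remaining=[) $]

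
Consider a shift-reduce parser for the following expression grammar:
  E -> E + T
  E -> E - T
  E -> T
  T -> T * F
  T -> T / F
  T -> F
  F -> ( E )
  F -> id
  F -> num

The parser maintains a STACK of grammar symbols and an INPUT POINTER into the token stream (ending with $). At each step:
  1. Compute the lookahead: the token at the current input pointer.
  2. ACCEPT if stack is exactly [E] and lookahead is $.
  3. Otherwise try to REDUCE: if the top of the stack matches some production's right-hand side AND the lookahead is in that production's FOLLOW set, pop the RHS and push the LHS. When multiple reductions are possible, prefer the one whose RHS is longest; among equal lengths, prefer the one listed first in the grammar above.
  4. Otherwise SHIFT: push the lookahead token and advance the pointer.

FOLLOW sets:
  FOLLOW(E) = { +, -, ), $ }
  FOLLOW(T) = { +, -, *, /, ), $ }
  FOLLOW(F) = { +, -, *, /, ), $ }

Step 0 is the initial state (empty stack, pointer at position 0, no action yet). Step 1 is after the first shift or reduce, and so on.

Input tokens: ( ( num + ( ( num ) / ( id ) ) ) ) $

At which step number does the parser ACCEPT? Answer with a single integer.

Answer: 39

Derivation:
Step 1: shift (. Stack=[(] ptr=1 lookahead=( remaining=[( num + ( ( num ) / ( id ) ) ) ) $]
Step 2: shift (. Stack=[( (] ptr=2 lookahead=num remaining=[num + ( ( num ) / ( id ) ) ) ) $]
Step 3: shift num. Stack=[( ( num] ptr=3 lookahead=+ remaining=[+ ( ( num ) / ( id ) ) ) ) $]
Step 4: reduce F->num. Stack=[( ( F] ptr=3 lookahead=+ remaining=[+ ( ( num ) / ( id ) ) ) ) $]
Step 5: reduce T->F. Stack=[( ( T] ptr=3 lookahead=+ remaining=[+ ( ( num ) / ( id ) ) ) ) $]
Step 6: reduce E->T. Stack=[( ( E] ptr=3 lookahead=+ remaining=[+ ( ( num ) / ( id ) ) ) ) $]
Step 7: shift +. Stack=[( ( E +] ptr=4 lookahead=( remaining=[( ( num ) / ( id ) ) ) ) $]
Step 8: shift (. Stack=[( ( E + (] ptr=5 lookahead=( remaining=[( num ) / ( id ) ) ) ) $]
Step 9: shift (. Stack=[( ( E + ( (] ptr=6 lookahead=num remaining=[num ) / ( id ) ) ) ) $]
Step 10: shift num. Stack=[( ( E + ( ( num] ptr=7 lookahead=) remaining=[) / ( id ) ) ) ) $]
Step 11: reduce F->num. Stack=[( ( E + ( ( F] ptr=7 lookahead=) remaining=[) / ( id ) ) ) ) $]
Step 12: reduce T->F. Stack=[( ( E + ( ( T] ptr=7 lookahead=) remaining=[) / ( id ) ) ) ) $]
Step 13: reduce E->T. Stack=[( ( E + ( ( E] ptr=7 lookahead=) remaining=[) / ( id ) ) ) ) $]
Step 14: shift ). Stack=[( ( E + ( ( E )] ptr=8 lookahead=/ remaining=[/ ( id ) ) ) ) $]
Step 15: reduce F->( E ). Stack=[( ( E + ( F] ptr=8 lookahead=/ remaining=[/ ( id ) ) ) ) $]
Step 16: reduce T->F. Stack=[( ( E + ( T] ptr=8 lookahead=/ remaining=[/ ( id ) ) ) ) $]
Step 17: shift /. Stack=[( ( E + ( T /] ptr=9 lookahead=( remaining=[( id ) ) ) ) $]
Step 18: shift (. Stack=[( ( E + ( T / (] ptr=10 lookahead=id remaining=[id ) ) ) ) $]
Step 19: shift id. Stack=[( ( E + ( T / ( id] ptr=11 lookahead=) remaining=[) ) ) ) $]
Step 20: reduce F->id. Stack=[( ( E + ( T / ( F] ptr=11 lookahead=) remaining=[) ) ) ) $]
Step 21: reduce T->F. Stack=[( ( E + ( T / ( T] ptr=11 lookahead=) remaining=[) ) ) ) $]
Step 22: reduce E->T. Stack=[( ( E + ( T / ( E] ptr=11 lookahead=) remaining=[) ) ) ) $]
Step 23: shift ). Stack=[( ( E + ( T / ( E )] ptr=12 lookahead=) remaining=[) ) ) $]
Step 24: reduce F->( E ). Stack=[( ( E + ( T / F] ptr=12 lookahead=) remaining=[) ) ) $]
Step 25: reduce T->T / F. Stack=[( ( E + ( T] ptr=12 lookahead=) remaining=[) ) ) $]
Step 26: reduce E->T. Stack=[( ( E + ( E] ptr=12 lookahead=) remaining=[) ) ) $]
Step 27: shift ). Stack=[( ( E + ( E )] ptr=13 lookahead=) remaining=[) ) $]
Step 28: reduce F->( E ). Stack=[( ( E + F] ptr=13 lookahead=) remaining=[) ) $]
Step 29: reduce T->F. Stack=[( ( E + T] ptr=13 lookahead=) remaining=[) ) $]
Step 30: reduce E->E + T. Stack=[( ( E] ptr=13 lookahead=) remaining=[) ) $]
Step 31: shift ). Stack=[( ( E )] ptr=14 lookahead=) remaining=[) $]
Step 32: reduce F->( E ). Stack=[( F] ptr=14 lookahead=) remaining=[) $]
Step 33: reduce T->F. Stack=[( T] ptr=14 lookahead=) remaining=[) $]
Step 34: reduce E->T. Stack=[( E] ptr=14 lookahead=) remaining=[) $]
Step 35: shift ). Stack=[( E )] ptr=15 lookahead=$ remaining=[$]
Step 36: reduce F->( E ). Stack=[F] ptr=15 lookahead=$ remaining=[$]
Step 37: reduce T->F. Stack=[T] ptr=15 lookahead=$ remaining=[$]
Step 38: reduce E->T. Stack=[E] ptr=15 lookahead=$ remaining=[$]
Step 39: accept. Stack=[E] ptr=15 lookahead=$ remaining=[$]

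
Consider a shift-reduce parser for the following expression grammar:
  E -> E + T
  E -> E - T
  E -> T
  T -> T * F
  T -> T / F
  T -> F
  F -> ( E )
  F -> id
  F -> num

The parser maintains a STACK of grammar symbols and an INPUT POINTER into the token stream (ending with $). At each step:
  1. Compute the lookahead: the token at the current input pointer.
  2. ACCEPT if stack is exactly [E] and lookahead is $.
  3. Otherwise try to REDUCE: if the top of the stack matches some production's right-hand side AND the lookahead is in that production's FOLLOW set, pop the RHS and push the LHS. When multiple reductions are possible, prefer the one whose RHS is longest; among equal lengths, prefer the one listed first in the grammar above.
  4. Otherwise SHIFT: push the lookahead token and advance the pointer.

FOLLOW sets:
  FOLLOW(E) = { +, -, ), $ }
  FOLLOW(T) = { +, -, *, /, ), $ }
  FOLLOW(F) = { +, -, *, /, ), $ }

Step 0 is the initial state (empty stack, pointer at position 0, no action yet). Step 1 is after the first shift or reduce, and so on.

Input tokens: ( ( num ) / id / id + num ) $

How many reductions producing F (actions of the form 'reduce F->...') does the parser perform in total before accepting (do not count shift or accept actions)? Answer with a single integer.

Step 1: shift (. Stack=[(] ptr=1 lookahead=( remaining=[( num ) / id / id + num ) $]
Step 2: shift (. Stack=[( (] ptr=2 lookahead=num remaining=[num ) / id / id + num ) $]
Step 3: shift num. Stack=[( ( num] ptr=3 lookahead=) remaining=[) / id / id + num ) $]
Step 4: reduce F->num. Stack=[( ( F] ptr=3 lookahead=) remaining=[) / id / id + num ) $]
Step 5: reduce T->F. Stack=[( ( T] ptr=3 lookahead=) remaining=[) / id / id + num ) $]
Step 6: reduce E->T. Stack=[( ( E] ptr=3 lookahead=) remaining=[) / id / id + num ) $]
Step 7: shift ). Stack=[( ( E )] ptr=4 lookahead=/ remaining=[/ id / id + num ) $]
Step 8: reduce F->( E ). Stack=[( F] ptr=4 lookahead=/ remaining=[/ id / id + num ) $]
Step 9: reduce T->F. Stack=[( T] ptr=4 lookahead=/ remaining=[/ id / id + num ) $]
Step 10: shift /. Stack=[( T /] ptr=5 lookahead=id remaining=[id / id + num ) $]
Step 11: shift id. Stack=[( T / id] ptr=6 lookahead=/ remaining=[/ id + num ) $]
Step 12: reduce F->id. Stack=[( T / F] ptr=6 lookahead=/ remaining=[/ id + num ) $]
Step 13: reduce T->T / F. Stack=[( T] ptr=6 lookahead=/ remaining=[/ id + num ) $]
Step 14: shift /. Stack=[( T /] ptr=7 lookahead=id remaining=[id + num ) $]
Step 15: shift id. Stack=[( T / id] ptr=8 lookahead=+ remaining=[+ num ) $]
Step 16: reduce F->id. Stack=[( T / F] ptr=8 lookahead=+ remaining=[+ num ) $]
Step 17: reduce T->T / F. Stack=[( T] ptr=8 lookahead=+ remaining=[+ num ) $]
Step 18: reduce E->T. Stack=[( E] ptr=8 lookahead=+ remaining=[+ num ) $]
Step 19: shift +. Stack=[( E +] ptr=9 lookahead=num remaining=[num ) $]
Step 20: shift num. Stack=[( E + num] ptr=10 lookahead=) remaining=[) $]
Step 21: reduce F->num. Stack=[( E + F] ptr=10 lookahead=) remaining=[) $]
Step 22: reduce T->F. Stack=[( E + T] ptr=10 lookahead=) remaining=[) $]
Step 23: reduce E->E + T. Stack=[( E] ptr=10 lookahead=) remaining=[) $]
Step 24: shift ). Stack=[( E )] ptr=11 lookahead=$ remaining=[$]
Step 25: reduce F->( E ). Stack=[F] ptr=11 lookahead=$ remaining=[$]
Step 26: reduce T->F. Stack=[T] ptr=11 lookahead=$ remaining=[$]
Step 27: reduce E->T. Stack=[E] ptr=11 lookahead=$ remaining=[$]
Step 28: accept. Stack=[E] ptr=11 lookahead=$ remaining=[$]

Answer: 6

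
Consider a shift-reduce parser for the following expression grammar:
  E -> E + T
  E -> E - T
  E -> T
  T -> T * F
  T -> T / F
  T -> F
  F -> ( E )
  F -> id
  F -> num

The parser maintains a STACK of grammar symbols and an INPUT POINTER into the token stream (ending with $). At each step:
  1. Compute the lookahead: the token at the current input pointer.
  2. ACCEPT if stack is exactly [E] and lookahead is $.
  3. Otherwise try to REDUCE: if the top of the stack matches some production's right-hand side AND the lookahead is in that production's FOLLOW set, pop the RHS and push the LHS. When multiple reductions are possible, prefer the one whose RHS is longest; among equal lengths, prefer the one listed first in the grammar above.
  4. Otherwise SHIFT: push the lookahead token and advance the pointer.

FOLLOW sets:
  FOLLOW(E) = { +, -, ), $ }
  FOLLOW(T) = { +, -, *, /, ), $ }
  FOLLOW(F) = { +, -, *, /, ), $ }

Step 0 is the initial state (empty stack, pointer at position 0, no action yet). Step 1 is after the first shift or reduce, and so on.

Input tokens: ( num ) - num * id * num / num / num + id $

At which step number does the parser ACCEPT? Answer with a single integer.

Step 1: shift (. Stack=[(] ptr=1 lookahead=num remaining=[num ) - num * id * num / num / num + id $]
Step 2: shift num. Stack=[( num] ptr=2 lookahead=) remaining=[) - num * id * num / num / num + id $]
Step 3: reduce F->num. Stack=[( F] ptr=2 lookahead=) remaining=[) - num * id * num / num / num + id $]
Step 4: reduce T->F. Stack=[( T] ptr=2 lookahead=) remaining=[) - num * id * num / num / num + id $]
Step 5: reduce E->T. Stack=[( E] ptr=2 lookahead=) remaining=[) - num * id * num / num / num + id $]
Step 6: shift ). Stack=[( E )] ptr=3 lookahead=- remaining=[- num * id * num / num / num + id $]
Step 7: reduce F->( E ). Stack=[F] ptr=3 lookahead=- remaining=[- num * id * num / num / num + id $]
Step 8: reduce T->F. Stack=[T] ptr=3 lookahead=- remaining=[- num * id * num / num / num + id $]
Step 9: reduce E->T. Stack=[E] ptr=3 lookahead=- remaining=[- num * id * num / num / num + id $]
Step 10: shift -. Stack=[E -] ptr=4 lookahead=num remaining=[num * id * num / num / num + id $]
Step 11: shift num. Stack=[E - num] ptr=5 lookahead=* remaining=[* id * num / num / num + id $]
Step 12: reduce F->num. Stack=[E - F] ptr=5 lookahead=* remaining=[* id * num / num / num + id $]
Step 13: reduce T->F. Stack=[E - T] ptr=5 lookahead=* remaining=[* id * num / num / num + id $]
Step 14: shift *. Stack=[E - T *] ptr=6 lookahead=id remaining=[id * num / num / num + id $]
Step 15: shift id. Stack=[E - T * id] ptr=7 lookahead=* remaining=[* num / num / num + id $]
Step 16: reduce F->id. Stack=[E - T * F] ptr=7 lookahead=* remaining=[* num / num / num + id $]
Step 17: reduce T->T * F. Stack=[E - T] ptr=7 lookahead=* remaining=[* num / num / num + id $]
Step 18: shift *. Stack=[E - T *] ptr=8 lookahead=num remaining=[num / num / num + id $]
Step 19: shift num. Stack=[E - T * num] ptr=9 lookahead=/ remaining=[/ num / num + id $]
Step 20: reduce F->num. Stack=[E - T * F] ptr=9 lookahead=/ remaining=[/ num / num + id $]
Step 21: reduce T->T * F. Stack=[E - T] ptr=9 lookahead=/ remaining=[/ num / num + id $]
Step 22: shift /. Stack=[E - T /] ptr=10 lookahead=num remaining=[num / num + id $]
Step 23: shift num. Stack=[E - T / num] ptr=11 lookahead=/ remaining=[/ num + id $]
Step 24: reduce F->num. Stack=[E - T / F] ptr=11 lookahead=/ remaining=[/ num + id $]
Step 25: reduce T->T / F. Stack=[E - T] ptr=11 lookahead=/ remaining=[/ num + id $]
Step 26: shift /. Stack=[E - T /] ptr=12 lookahead=num remaining=[num + id $]
Step 27: shift num. Stack=[E - T / num] ptr=13 lookahead=+ remaining=[+ id $]
Step 28: reduce F->num. Stack=[E - T / F] ptr=13 lookahead=+ remaining=[+ id $]
Step 29: reduce T->T / F. Stack=[E - T] ptr=13 lookahead=+ remaining=[+ id $]
Step 30: reduce E->E - T. Stack=[E] ptr=13 lookahead=+ remaining=[+ id $]
Step 31: shift +. Stack=[E +] ptr=14 lookahead=id remaining=[id $]
Step 32: shift id. Stack=[E + id] ptr=15 lookahead=$ remaining=[$]
Step 33: reduce F->id. Stack=[E + F] ptr=15 lookahead=$ remaining=[$]
Step 34: reduce T->F. Stack=[E + T] ptr=15 lookahead=$ remaining=[$]
Step 35: reduce E->E + T. Stack=[E] ptr=15 lookahead=$ remaining=[$]
Step 36: accept. Stack=[E] ptr=15 lookahead=$ remaining=[$]

Answer: 36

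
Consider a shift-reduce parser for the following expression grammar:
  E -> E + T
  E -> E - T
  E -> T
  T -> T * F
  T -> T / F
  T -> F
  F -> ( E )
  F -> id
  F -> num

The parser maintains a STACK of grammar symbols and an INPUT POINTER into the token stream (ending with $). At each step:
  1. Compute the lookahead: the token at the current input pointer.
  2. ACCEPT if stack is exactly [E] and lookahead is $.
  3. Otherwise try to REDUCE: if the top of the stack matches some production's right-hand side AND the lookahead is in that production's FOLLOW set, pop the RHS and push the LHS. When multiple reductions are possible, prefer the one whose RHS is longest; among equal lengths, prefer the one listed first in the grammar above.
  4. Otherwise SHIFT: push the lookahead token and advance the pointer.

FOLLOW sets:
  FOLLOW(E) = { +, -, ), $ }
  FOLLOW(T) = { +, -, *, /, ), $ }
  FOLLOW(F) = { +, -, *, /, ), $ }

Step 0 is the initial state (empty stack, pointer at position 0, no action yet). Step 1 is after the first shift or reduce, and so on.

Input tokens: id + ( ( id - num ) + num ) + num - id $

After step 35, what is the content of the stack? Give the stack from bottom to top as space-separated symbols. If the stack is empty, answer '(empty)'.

Answer: E -

Derivation:
Step 1: shift id. Stack=[id] ptr=1 lookahead=+ remaining=[+ ( ( id - num ) + num ) + num - id $]
Step 2: reduce F->id. Stack=[F] ptr=1 lookahead=+ remaining=[+ ( ( id - num ) + num ) + num - id $]
Step 3: reduce T->F. Stack=[T] ptr=1 lookahead=+ remaining=[+ ( ( id - num ) + num ) + num - id $]
Step 4: reduce E->T. Stack=[E] ptr=1 lookahead=+ remaining=[+ ( ( id - num ) + num ) + num - id $]
Step 5: shift +. Stack=[E +] ptr=2 lookahead=( remaining=[( ( id - num ) + num ) + num - id $]
Step 6: shift (. Stack=[E + (] ptr=3 lookahead=( remaining=[( id - num ) + num ) + num - id $]
Step 7: shift (. Stack=[E + ( (] ptr=4 lookahead=id remaining=[id - num ) + num ) + num - id $]
Step 8: shift id. Stack=[E + ( ( id] ptr=5 lookahead=- remaining=[- num ) + num ) + num - id $]
Step 9: reduce F->id. Stack=[E + ( ( F] ptr=5 lookahead=- remaining=[- num ) + num ) + num - id $]
Step 10: reduce T->F. Stack=[E + ( ( T] ptr=5 lookahead=- remaining=[- num ) + num ) + num - id $]
Step 11: reduce E->T. Stack=[E + ( ( E] ptr=5 lookahead=- remaining=[- num ) + num ) + num - id $]
Step 12: shift -. Stack=[E + ( ( E -] ptr=6 lookahead=num remaining=[num ) + num ) + num - id $]
Step 13: shift num. Stack=[E + ( ( E - num] ptr=7 lookahead=) remaining=[) + num ) + num - id $]
Step 14: reduce F->num. Stack=[E + ( ( E - F] ptr=7 lookahead=) remaining=[) + num ) + num - id $]
Step 15: reduce T->F. Stack=[E + ( ( E - T] ptr=7 lookahead=) remaining=[) + num ) + num - id $]
Step 16: reduce E->E - T. Stack=[E + ( ( E] ptr=7 lookahead=) remaining=[) + num ) + num - id $]
Step 17: shift ). Stack=[E + ( ( E )] ptr=8 lookahead=+ remaining=[+ num ) + num - id $]
Step 18: reduce F->( E ). Stack=[E + ( F] ptr=8 lookahead=+ remaining=[+ num ) + num - id $]
Step 19: reduce T->F. Stack=[E + ( T] ptr=8 lookahead=+ remaining=[+ num ) + num - id $]
Step 20: reduce E->T. Stack=[E + ( E] ptr=8 lookahead=+ remaining=[+ num ) + num - id $]
Step 21: shift +. Stack=[E + ( E +] ptr=9 lookahead=num remaining=[num ) + num - id $]
Step 22: shift num. Stack=[E + ( E + num] ptr=10 lookahead=) remaining=[) + num - id $]
Step 23: reduce F->num. Stack=[E + ( E + F] ptr=10 lookahead=) remaining=[) + num - id $]
Step 24: reduce T->F. Stack=[E + ( E + T] ptr=10 lookahead=) remaining=[) + num - id $]
Step 25: reduce E->E + T. Stack=[E + ( E] ptr=10 lookahead=) remaining=[) + num - id $]
Step 26: shift ). Stack=[E + ( E )] ptr=11 lookahead=+ remaining=[+ num - id $]
Step 27: reduce F->( E ). Stack=[E + F] ptr=11 lookahead=+ remaining=[+ num - id $]
Step 28: reduce T->F. Stack=[E + T] ptr=11 lookahead=+ remaining=[+ num - id $]
Step 29: reduce E->E + T. Stack=[E] ptr=11 lookahead=+ remaining=[+ num - id $]
Step 30: shift +. Stack=[E +] ptr=12 lookahead=num remaining=[num - id $]
Step 31: shift num. Stack=[E + num] ptr=13 lookahead=- remaining=[- id $]
Step 32: reduce F->num. Stack=[E + F] ptr=13 lookahead=- remaining=[- id $]
Step 33: reduce T->F. Stack=[E + T] ptr=13 lookahead=- remaining=[- id $]
Step 34: reduce E->E + T. Stack=[E] ptr=13 lookahead=- remaining=[- id $]
Step 35: shift -. Stack=[E -] ptr=14 lookahead=id remaining=[id $]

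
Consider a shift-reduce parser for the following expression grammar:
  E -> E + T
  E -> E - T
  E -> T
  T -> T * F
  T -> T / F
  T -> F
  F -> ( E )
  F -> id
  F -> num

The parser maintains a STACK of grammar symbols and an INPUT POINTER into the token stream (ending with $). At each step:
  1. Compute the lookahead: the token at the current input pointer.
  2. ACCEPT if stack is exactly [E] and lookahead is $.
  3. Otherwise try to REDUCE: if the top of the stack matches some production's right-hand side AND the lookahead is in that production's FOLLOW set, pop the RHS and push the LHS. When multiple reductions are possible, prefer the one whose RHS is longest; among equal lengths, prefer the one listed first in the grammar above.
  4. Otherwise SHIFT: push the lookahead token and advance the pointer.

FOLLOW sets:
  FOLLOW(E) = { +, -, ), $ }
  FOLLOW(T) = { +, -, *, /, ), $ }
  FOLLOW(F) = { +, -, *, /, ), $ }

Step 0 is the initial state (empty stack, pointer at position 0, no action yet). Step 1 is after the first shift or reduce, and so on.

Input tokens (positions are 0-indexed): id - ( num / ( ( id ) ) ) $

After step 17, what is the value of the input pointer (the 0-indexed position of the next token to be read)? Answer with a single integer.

Answer: 9

Derivation:
Step 1: shift id. Stack=[id] ptr=1 lookahead=- remaining=[- ( num / ( ( id ) ) ) $]
Step 2: reduce F->id. Stack=[F] ptr=1 lookahead=- remaining=[- ( num / ( ( id ) ) ) $]
Step 3: reduce T->F. Stack=[T] ptr=1 lookahead=- remaining=[- ( num / ( ( id ) ) ) $]
Step 4: reduce E->T. Stack=[E] ptr=1 lookahead=- remaining=[- ( num / ( ( id ) ) ) $]
Step 5: shift -. Stack=[E -] ptr=2 lookahead=( remaining=[( num / ( ( id ) ) ) $]
Step 6: shift (. Stack=[E - (] ptr=3 lookahead=num remaining=[num / ( ( id ) ) ) $]
Step 7: shift num. Stack=[E - ( num] ptr=4 lookahead=/ remaining=[/ ( ( id ) ) ) $]
Step 8: reduce F->num. Stack=[E - ( F] ptr=4 lookahead=/ remaining=[/ ( ( id ) ) ) $]
Step 9: reduce T->F. Stack=[E - ( T] ptr=4 lookahead=/ remaining=[/ ( ( id ) ) ) $]
Step 10: shift /. Stack=[E - ( T /] ptr=5 lookahead=( remaining=[( ( id ) ) ) $]
Step 11: shift (. Stack=[E - ( T / (] ptr=6 lookahead=( remaining=[( id ) ) ) $]
Step 12: shift (. Stack=[E - ( T / ( (] ptr=7 lookahead=id remaining=[id ) ) ) $]
Step 13: shift id. Stack=[E - ( T / ( ( id] ptr=8 lookahead=) remaining=[) ) ) $]
Step 14: reduce F->id. Stack=[E - ( T / ( ( F] ptr=8 lookahead=) remaining=[) ) ) $]
Step 15: reduce T->F. Stack=[E - ( T / ( ( T] ptr=8 lookahead=) remaining=[) ) ) $]
Step 16: reduce E->T. Stack=[E - ( T / ( ( E] ptr=8 lookahead=) remaining=[) ) ) $]
Step 17: shift ). Stack=[E - ( T / ( ( E )] ptr=9 lookahead=) remaining=[) ) $]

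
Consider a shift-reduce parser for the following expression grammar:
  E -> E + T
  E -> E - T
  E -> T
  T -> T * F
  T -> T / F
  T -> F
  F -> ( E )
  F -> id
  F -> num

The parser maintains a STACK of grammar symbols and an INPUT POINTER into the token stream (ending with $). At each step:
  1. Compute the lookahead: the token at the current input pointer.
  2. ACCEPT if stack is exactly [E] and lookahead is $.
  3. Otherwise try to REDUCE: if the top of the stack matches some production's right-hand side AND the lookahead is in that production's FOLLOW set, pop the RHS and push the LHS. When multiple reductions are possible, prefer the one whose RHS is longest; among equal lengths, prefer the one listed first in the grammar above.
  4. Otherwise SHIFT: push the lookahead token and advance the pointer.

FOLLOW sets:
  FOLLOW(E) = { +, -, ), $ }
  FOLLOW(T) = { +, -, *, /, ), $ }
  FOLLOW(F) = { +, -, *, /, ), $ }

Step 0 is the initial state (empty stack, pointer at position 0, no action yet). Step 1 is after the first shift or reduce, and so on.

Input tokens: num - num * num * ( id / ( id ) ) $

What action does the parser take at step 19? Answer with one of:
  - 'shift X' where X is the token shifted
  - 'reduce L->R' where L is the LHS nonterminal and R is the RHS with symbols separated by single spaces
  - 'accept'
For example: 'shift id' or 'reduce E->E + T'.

Step 1: shift num. Stack=[num] ptr=1 lookahead=- remaining=[- num * num * ( id / ( id ) ) $]
Step 2: reduce F->num. Stack=[F] ptr=1 lookahead=- remaining=[- num * num * ( id / ( id ) ) $]
Step 3: reduce T->F. Stack=[T] ptr=1 lookahead=- remaining=[- num * num * ( id / ( id ) ) $]
Step 4: reduce E->T. Stack=[E] ptr=1 lookahead=- remaining=[- num * num * ( id / ( id ) ) $]
Step 5: shift -. Stack=[E -] ptr=2 lookahead=num remaining=[num * num * ( id / ( id ) ) $]
Step 6: shift num. Stack=[E - num] ptr=3 lookahead=* remaining=[* num * ( id / ( id ) ) $]
Step 7: reduce F->num. Stack=[E - F] ptr=3 lookahead=* remaining=[* num * ( id / ( id ) ) $]
Step 8: reduce T->F. Stack=[E - T] ptr=3 lookahead=* remaining=[* num * ( id / ( id ) ) $]
Step 9: shift *. Stack=[E - T *] ptr=4 lookahead=num remaining=[num * ( id / ( id ) ) $]
Step 10: shift num. Stack=[E - T * num] ptr=5 lookahead=* remaining=[* ( id / ( id ) ) $]
Step 11: reduce F->num. Stack=[E - T * F] ptr=5 lookahead=* remaining=[* ( id / ( id ) ) $]
Step 12: reduce T->T * F. Stack=[E - T] ptr=5 lookahead=* remaining=[* ( id / ( id ) ) $]
Step 13: shift *. Stack=[E - T *] ptr=6 lookahead=( remaining=[( id / ( id ) ) $]
Step 14: shift (. Stack=[E - T * (] ptr=7 lookahead=id remaining=[id / ( id ) ) $]
Step 15: shift id. Stack=[E - T * ( id] ptr=8 lookahead=/ remaining=[/ ( id ) ) $]
Step 16: reduce F->id. Stack=[E - T * ( F] ptr=8 lookahead=/ remaining=[/ ( id ) ) $]
Step 17: reduce T->F. Stack=[E - T * ( T] ptr=8 lookahead=/ remaining=[/ ( id ) ) $]
Step 18: shift /. Stack=[E - T * ( T /] ptr=9 lookahead=( remaining=[( id ) ) $]
Step 19: shift (. Stack=[E - T * ( T / (] ptr=10 lookahead=id remaining=[id ) ) $]

Answer: shift (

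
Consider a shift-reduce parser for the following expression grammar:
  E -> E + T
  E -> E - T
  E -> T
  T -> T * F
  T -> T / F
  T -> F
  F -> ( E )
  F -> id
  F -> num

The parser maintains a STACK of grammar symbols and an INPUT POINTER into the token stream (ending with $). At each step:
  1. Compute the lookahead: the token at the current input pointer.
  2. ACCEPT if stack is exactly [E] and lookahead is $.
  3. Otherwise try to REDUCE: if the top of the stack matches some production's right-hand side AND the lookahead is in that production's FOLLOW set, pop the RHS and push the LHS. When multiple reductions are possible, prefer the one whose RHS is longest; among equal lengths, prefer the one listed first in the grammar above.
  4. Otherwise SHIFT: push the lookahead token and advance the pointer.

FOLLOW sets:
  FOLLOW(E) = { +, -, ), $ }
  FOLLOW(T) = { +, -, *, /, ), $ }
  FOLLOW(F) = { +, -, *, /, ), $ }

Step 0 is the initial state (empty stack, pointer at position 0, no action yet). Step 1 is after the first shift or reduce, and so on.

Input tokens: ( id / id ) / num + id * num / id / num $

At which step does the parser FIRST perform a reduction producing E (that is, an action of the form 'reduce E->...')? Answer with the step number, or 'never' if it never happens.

Step 1: shift (. Stack=[(] ptr=1 lookahead=id remaining=[id / id ) / num + id * num / id / num $]
Step 2: shift id. Stack=[( id] ptr=2 lookahead=/ remaining=[/ id ) / num + id * num / id / num $]
Step 3: reduce F->id. Stack=[( F] ptr=2 lookahead=/ remaining=[/ id ) / num + id * num / id / num $]
Step 4: reduce T->F. Stack=[( T] ptr=2 lookahead=/ remaining=[/ id ) / num + id * num / id / num $]
Step 5: shift /. Stack=[( T /] ptr=3 lookahead=id remaining=[id ) / num + id * num / id / num $]
Step 6: shift id. Stack=[( T / id] ptr=4 lookahead=) remaining=[) / num + id * num / id / num $]
Step 7: reduce F->id. Stack=[( T / F] ptr=4 lookahead=) remaining=[) / num + id * num / id / num $]
Step 8: reduce T->T / F. Stack=[( T] ptr=4 lookahead=) remaining=[) / num + id * num / id / num $]
Step 9: reduce E->T. Stack=[( E] ptr=4 lookahead=) remaining=[) / num + id * num / id / num $]

Answer: 9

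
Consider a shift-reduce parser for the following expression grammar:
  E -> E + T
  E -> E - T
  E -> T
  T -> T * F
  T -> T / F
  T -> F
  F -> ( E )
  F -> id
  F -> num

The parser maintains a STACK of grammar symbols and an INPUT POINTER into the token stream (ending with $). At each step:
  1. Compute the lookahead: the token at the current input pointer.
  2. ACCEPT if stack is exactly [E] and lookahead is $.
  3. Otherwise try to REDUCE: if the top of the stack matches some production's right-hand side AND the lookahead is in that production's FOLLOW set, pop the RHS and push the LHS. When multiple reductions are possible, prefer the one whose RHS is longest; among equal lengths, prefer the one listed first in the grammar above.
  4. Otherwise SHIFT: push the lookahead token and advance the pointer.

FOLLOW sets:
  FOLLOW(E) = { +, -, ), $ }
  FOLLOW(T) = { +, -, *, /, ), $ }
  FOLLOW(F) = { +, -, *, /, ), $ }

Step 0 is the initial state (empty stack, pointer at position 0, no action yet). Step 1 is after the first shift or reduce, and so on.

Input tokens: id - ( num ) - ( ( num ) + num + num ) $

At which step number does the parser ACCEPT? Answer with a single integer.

Step 1: shift id. Stack=[id] ptr=1 lookahead=- remaining=[- ( num ) - ( ( num ) + num + num ) $]
Step 2: reduce F->id. Stack=[F] ptr=1 lookahead=- remaining=[- ( num ) - ( ( num ) + num + num ) $]
Step 3: reduce T->F. Stack=[T] ptr=1 lookahead=- remaining=[- ( num ) - ( ( num ) + num + num ) $]
Step 4: reduce E->T. Stack=[E] ptr=1 lookahead=- remaining=[- ( num ) - ( ( num ) + num + num ) $]
Step 5: shift -. Stack=[E -] ptr=2 lookahead=( remaining=[( num ) - ( ( num ) + num + num ) $]
Step 6: shift (. Stack=[E - (] ptr=3 lookahead=num remaining=[num ) - ( ( num ) + num + num ) $]
Step 7: shift num. Stack=[E - ( num] ptr=4 lookahead=) remaining=[) - ( ( num ) + num + num ) $]
Step 8: reduce F->num. Stack=[E - ( F] ptr=4 lookahead=) remaining=[) - ( ( num ) + num + num ) $]
Step 9: reduce T->F. Stack=[E - ( T] ptr=4 lookahead=) remaining=[) - ( ( num ) + num + num ) $]
Step 10: reduce E->T. Stack=[E - ( E] ptr=4 lookahead=) remaining=[) - ( ( num ) + num + num ) $]
Step 11: shift ). Stack=[E - ( E )] ptr=5 lookahead=- remaining=[- ( ( num ) + num + num ) $]
Step 12: reduce F->( E ). Stack=[E - F] ptr=5 lookahead=- remaining=[- ( ( num ) + num + num ) $]
Step 13: reduce T->F. Stack=[E - T] ptr=5 lookahead=- remaining=[- ( ( num ) + num + num ) $]
Step 14: reduce E->E - T. Stack=[E] ptr=5 lookahead=- remaining=[- ( ( num ) + num + num ) $]
Step 15: shift -. Stack=[E -] ptr=6 lookahead=( remaining=[( ( num ) + num + num ) $]
Step 16: shift (. Stack=[E - (] ptr=7 lookahead=( remaining=[( num ) + num + num ) $]
Step 17: shift (. Stack=[E - ( (] ptr=8 lookahead=num remaining=[num ) + num + num ) $]
Step 18: shift num. Stack=[E - ( ( num] ptr=9 lookahead=) remaining=[) + num + num ) $]
Step 19: reduce F->num. Stack=[E - ( ( F] ptr=9 lookahead=) remaining=[) + num + num ) $]
Step 20: reduce T->F. Stack=[E - ( ( T] ptr=9 lookahead=) remaining=[) + num + num ) $]
Step 21: reduce E->T. Stack=[E - ( ( E] ptr=9 lookahead=) remaining=[) + num + num ) $]
Step 22: shift ). Stack=[E - ( ( E )] ptr=10 lookahead=+ remaining=[+ num + num ) $]
Step 23: reduce F->( E ). Stack=[E - ( F] ptr=10 lookahead=+ remaining=[+ num + num ) $]
Step 24: reduce T->F. Stack=[E - ( T] ptr=10 lookahead=+ remaining=[+ num + num ) $]
Step 25: reduce E->T. Stack=[E - ( E] ptr=10 lookahead=+ remaining=[+ num + num ) $]
Step 26: shift +. Stack=[E - ( E +] ptr=11 lookahead=num remaining=[num + num ) $]
Step 27: shift num. Stack=[E - ( E + num] ptr=12 lookahead=+ remaining=[+ num ) $]
Step 28: reduce F->num. Stack=[E - ( E + F] ptr=12 lookahead=+ remaining=[+ num ) $]
Step 29: reduce T->F. Stack=[E - ( E + T] ptr=12 lookahead=+ remaining=[+ num ) $]
Step 30: reduce E->E + T. Stack=[E - ( E] ptr=12 lookahead=+ remaining=[+ num ) $]
Step 31: shift +. Stack=[E - ( E +] ptr=13 lookahead=num remaining=[num ) $]
Step 32: shift num. Stack=[E - ( E + num] ptr=14 lookahead=) remaining=[) $]
Step 33: reduce F->num. Stack=[E - ( E + F] ptr=14 lookahead=) remaining=[) $]
Step 34: reduce T->F. Stack=[E - ( E + T] ptr=14 lookahead=) remaining=[) $]
Step 35: reduce E->E + T. Stack=[E - ( E] ptr=14 lookahead=) remaining=[) $]
Step 36: shift ). Stack=[E - ( E )] ptr=15 lookahead=$ remaining=[$]
Step 37: reduce F->( E ). Stack=[E - F] ptr=15 lookahead=$ remaining=[$]
Step 38: reduce T->F. Stack=[E - T] ptr=15 lookahead=$ remaining=[$]
Step 39: reduce E->E - T. Stack=[E] ptr=15 lookahead=$ remaining=[$]
Step 40: accept. Stack=[E] ptr=15 lookahead=$ remaining=[$]

Answer: 40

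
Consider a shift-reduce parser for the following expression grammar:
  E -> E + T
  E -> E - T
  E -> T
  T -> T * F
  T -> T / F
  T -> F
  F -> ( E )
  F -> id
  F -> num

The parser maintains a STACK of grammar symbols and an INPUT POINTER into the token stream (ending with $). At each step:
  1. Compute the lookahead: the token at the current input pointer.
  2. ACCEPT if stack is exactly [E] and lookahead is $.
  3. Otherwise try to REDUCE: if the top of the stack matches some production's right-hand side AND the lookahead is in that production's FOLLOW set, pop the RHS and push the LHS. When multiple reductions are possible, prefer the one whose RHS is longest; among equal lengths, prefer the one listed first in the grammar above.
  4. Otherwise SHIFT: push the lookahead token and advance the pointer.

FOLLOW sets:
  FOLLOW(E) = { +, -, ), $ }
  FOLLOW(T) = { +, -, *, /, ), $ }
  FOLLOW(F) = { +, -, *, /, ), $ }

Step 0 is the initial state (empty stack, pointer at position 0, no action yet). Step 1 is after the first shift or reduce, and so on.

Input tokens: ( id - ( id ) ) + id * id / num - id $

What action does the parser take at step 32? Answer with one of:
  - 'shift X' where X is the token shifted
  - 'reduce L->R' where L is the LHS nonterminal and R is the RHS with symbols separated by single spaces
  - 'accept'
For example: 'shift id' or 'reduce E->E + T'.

Step 1: shift (. Stack=[(] ptr=1 lookahead=id remaining=[id - ( id ) ) + id * id / num - id $]
Step 2: shift id. Stack=[( id] ptr=2 lookahead=- remaining=[- ( id ) ) + id * id / num - id $]
Step 3: reduce F->id. Stack=[( F] ptr=2 lookahead=- remaining=[- ( id ) ) + id * id / num - id $]
Step 4: reduce T->F. Stack=[( T] ptr=2 lookahead=- remaining=[- ( id ) ) + id * id / num - id $]
Step 5: reduce E->T. Stack=[( E] ptr=2 lookahead=- remaining=[- ( id ) ) + id * id / num - id $]
Step 6: shift -. Stack=[( E -] ptr=3 lookahead=( remaining=[( id ) ) + id * id / num - id $]
Step 7: shift (. Stack=[( E - (] ptr=4 lookahead=id remaining=[id ) ) + id * id / num - id $]
Step 8: shift id. Stack=[( E - ( id] ptr=5 lookahead=) remaining=[) ) + id * id / num - id $]
Step 9: reduce F->id. Stack=[( E - ( F] ptr=5 lookahead=) remaining=[) ) + id * id / num - id $]
Step 10: reduce T->F. Stack=[( E - ( T] ptr=5 lookahead=) remaining=[) ) + id * id / num - id $]
Step 11: reduce E->T. Stack=[( E - ( E] ptr=5 lookahead=) remaining=[) ) + id * id / num - id $]
Step 12: shift ). Stack=[( E - ( E )] ptr=6 lookahead=) remaining=[) + id * id / num - id $]
Step 13: reduce F->( E ). Stack=[( E - F] ptr=6 lookahead=) remaining=[) + id * id / num - id $]
Step 14: reduce T->F. Stack=[( E - T] ptr=6 lookahead=) remaining=[) + id * id / num - id $]
Step 15: reduce E->E - T. Stack=[( E] ptr=6 lookahead=) remaining=[) + id * id / num - id $]
Step 16: shift ). Stack=[( E )] ptr=7 lookahead=+ remaining=[+ id * id / num - id $]
Step 17: reduce F->( E ). Stack=[F] ptr=7 lookahead=+ remaining=[+ id * id / num - id $]
Step 18: reduce T->F. Stack=[T] ptr=7 lookahead=+ remaining=[+ id * id / num - id $]
Step 19: reduce E->T. Stack=[E] ptr=7 lookahead=+ remaining=[+ id * id / num - id $]
Step 20: shift +. Stack=[E +] ptr=8 lookahead=id remaining=[id * id / num - id $]
Step 21: shift id. Stack=[E + id] ptr=9 lookahead=* remaining=[* id / num - id $]
Step 22: reduce F->id. Stack=[E + F] ptr=9 lookahead=* remaining=[* id / num - id $]
Step 23: reduce T->F. Stack=[E + T] ptr=9 lookahead=* remaining=[* id / num - id $]
Step 24: shift *. Stack=[E + T *] ptr=10 lookahead=id remaining=[id / num - id $]
Step 25: shift id. Stack=[E + T * id] ptr=11 lookahead=/ remaining=[/ num - id $]
Step 26: reduce F->id. Stack=[E + T * F] ptr=11 lookahead=/ remaining=[/ num - id $]
Step 27: reduce T->T * F. Stack=[E + T] ptr=11 lookahead=/ remaining=[/ num - id $]
Step 28: shift /. Stack=[E + T /] ptr=12 lookahead=num remaining=[num - id $]
Step 29: shift num. Stack=[E + T / num] ptr=13 lookahead=- remaining=[- id $]
Step 30: reduce F->num. Stack=[E + T / F] ptr=13 lookahead=- remaining=[- id $]
Step 31: reduce T->T / F. Stack=[E + T] ptr=13 lookahead=- remaining=[- id $]
Step 32: reduce E->E + T. Stack=[E] ptr=13 lookahead=- remaining=[- id $]

Answer: reduce E->E + T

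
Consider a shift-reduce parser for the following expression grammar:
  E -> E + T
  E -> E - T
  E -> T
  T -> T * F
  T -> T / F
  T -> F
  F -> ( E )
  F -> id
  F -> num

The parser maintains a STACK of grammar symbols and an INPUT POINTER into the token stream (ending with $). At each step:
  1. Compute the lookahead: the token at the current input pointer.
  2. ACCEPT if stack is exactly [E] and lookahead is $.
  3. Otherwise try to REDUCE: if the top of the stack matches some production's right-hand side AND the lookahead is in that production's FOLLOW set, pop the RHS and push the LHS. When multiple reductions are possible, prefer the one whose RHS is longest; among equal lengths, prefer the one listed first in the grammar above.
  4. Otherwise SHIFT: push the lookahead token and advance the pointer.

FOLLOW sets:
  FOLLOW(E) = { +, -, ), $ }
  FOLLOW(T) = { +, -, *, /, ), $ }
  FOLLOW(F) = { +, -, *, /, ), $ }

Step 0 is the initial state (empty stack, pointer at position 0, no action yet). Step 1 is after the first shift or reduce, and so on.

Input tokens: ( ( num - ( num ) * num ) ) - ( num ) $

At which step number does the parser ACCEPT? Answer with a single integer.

Answer: 39

Derivation:
Step 1: shift (. Stack=[(] ptr=1 lookahead=( remaining=[( num - ( num ) * num ) ) - ( num ) $]
Step 2: shift (. Stack=[( (] ptr=2 lookahead=num remaining=[num - ( num ) * num ) ) - ( num ) $]
Step 3: shift num. Stack=[( ( num] ptr=3 lookahead=- remaining=[- ( num ) * num ) ) - ( num ) $]
Step 4: reduce F->num. Stack=[( ( F] ptr=3 lookahead=- remaining=[- ( num ) * num ) ) - ( num ) $]
Step 5: reduce T->F. Stack=[( ( T] ptr=3 lookahead=- remaining=[- ( num ) * num ) ) - ( num ) $]
Step 6: reduce E->T. Stack=[( ( E] ptr=3 lookahead=- remaining=[- ( num ) * num ) ) - ( num ) $]
Step 7: shift -. Stack=[( ( E -] ptr=4 lookahead=( remaining=[( num ) * num ) ) - ( num ) $]
Step 8: shift (. Stack=[( ( E - (] ptr=5 lookahead=num remaining=[num ) * num ) ) - ( num ) $]
Step 9: shift num. Stack=[( ( E - ( num] ptr=6 lookahead=) remaining=[) * num ) ) - ( num ) $]
Step 10: reduce F->num. Stack=[( ( E - ( F] ptr=6 lookahead=) remaining=[) * num ) ) - ( num ) $]
Step 11: reduce T->F. Stack=[( ( E - ( T] ptr=6 lookahead=) remaining=[) * num ) ) - ( num ) $]
Step 12: reduce E->T. Stack=[( ( E - ( E] ptr=6 lookahead=) remaining=[) * num ) ) - ( num ) $]
Step 13: shift ). Stack=[( ( E - ( E )] ptr=7 lookahead=* remaining=[* num ) ) - ( num ) $]
Step 14: reduce F->( E ). Stack=[( ( E - F] ptr=7 lookahead=* remaining=[* num ) ) - ( num ) $]
Step 15: reduce T->F. Stack=[( ( E - T] ptr=7 lookahead=* remaining=[* num ) ) - ( num ) $]
Step 16: shift *. Stack=[( ( E - T *] ptr=8 lookahead=num remaining=[num ) ) - ( num ) $]
Step 17: shift num. Stack=[( ( E - T * num] ptr=9 lookahead=) remaining=[) ) - ( num ) $]
Step 18: reduce F->num. Stack=[( ( E - T * F] ptr=9 lookahead=) remaining=[) ) - ( num ) $]
Step 19: reduce T->T * F. Stack=[( ( E - T] ptr=9 lookahead=) remaining=[) ) - ( num ) $]
Step 20: reduce E->E - T. Stack=[( ( E] ptr=9 lookahead=) remaining=[) ) - ( num ) $]
Step 21: shift ). Stack=[( ( E )] ptr=10 lookahead=) remaining=[) - ( num ) $]
Step 22: reduce F->( E ). Stack=[( F] ptr=10 lookahead=) remaining=[) - ( num ) $]
Step 23: reduce T->F. Stack=[( T] ptr=10 lookahead=) remaining=[) - ( num ) $]
Step 24: reduce E->T. Stack=[( E] ptr=10 lookahead=) remaining=[) - ( num ) $]
Step 25: shift ). Stack=[( E )] ptr=11 lookahead=- remaining=[- ( num ) $]
Step 26: reduce F->( E ). Stack=[F] ptr=11 lookahead=- remaining=[- ( num ) $]
Step 27: reduce T->F. Stack=[T] ptr=11 lookahead=- remaining=[- ( num ) $]
Step 28: reduce E->T. Stack=[E] ptr=11 lookahead=- remaining=[- ( num ) $]
Step 29: shift -. Stack=[E -] ptr=12 lookahead=( remaining=[( num ) $]
Step 30: shift (. Stack=[E - (] ptr=13 lookahead=num remaining=[num ) $]
Step 31: shift num. Stack=[E - ( num] ptr=14 lookahead=) remaining=[) $]
Step 32: reduce F->num. Stack=[E - ( F] ptr=14 lookahead=) remaining=[) $]
Step 33: reduce T->F. Stack=[E - ( T] ptr=14 lookahead=) remaining=[) $]
Step 34: reduce E->T. Stack=[E - ( E] ptr=14 lookahead=) remaining=[) $]
Step 35: shift ). Stack=[E - ( E )] ptr=15 lookahead=$ remaining=[$]
Step 36: reduce F->( E ). Stack=[E - F] ptr=15 lookahead=$ remaining=[$]
Step 37: reduce T->F. Stack=[E - T] ptr=15 lookahead=$ remaining=[$]
Step 38: reduce E->E - T. Stack=[E] ptr=15 lookahead=$ remaining=[$]
Step 39: accept. Stack=[E] ptr=15 lookahead=$ remaining=[$]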